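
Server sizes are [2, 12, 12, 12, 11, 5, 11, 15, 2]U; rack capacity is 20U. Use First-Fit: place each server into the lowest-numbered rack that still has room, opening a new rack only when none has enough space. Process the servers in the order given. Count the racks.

Put 2U in rack 1; 18U remain.
Put 12U in rack 1; 6U remain.
Put 12U in rack 2; 8U remain.
Put 12U in rack 3; 8U remain.
Put 11U in rack 4; 9U remain.
Put 5U in rack 1; 1U remain.
Put 11U in rack 5; 9U remain.
Put 15U in rack 6; 5U remain.
Put 2U in rack 2; 6U remain.
Final racks: [2,12,5] [12,2] [12] [11] [11] [15].

6 racks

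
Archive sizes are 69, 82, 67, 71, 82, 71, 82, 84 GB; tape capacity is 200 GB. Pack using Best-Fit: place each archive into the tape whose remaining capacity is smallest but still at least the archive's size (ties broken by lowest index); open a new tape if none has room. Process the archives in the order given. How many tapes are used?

69 GB → tape 1 (remaining 131 GB)
82 GB → tape 1 (remaining 49 GB)
67 GB → tape 2 (remaining 133 GB)
71 GB → tape 2 (remaining 62 GB)
82 GB → tape 3 (remaining 118 GB)
71 GB → tape 3 (remaining 47 GB)
82 GB → tape 4 (remaining 118 GB)
84 GB → tape 4 (remaining 34 GB)
Final tapes: [69,82] [67,71] [82,71] [82,84].

4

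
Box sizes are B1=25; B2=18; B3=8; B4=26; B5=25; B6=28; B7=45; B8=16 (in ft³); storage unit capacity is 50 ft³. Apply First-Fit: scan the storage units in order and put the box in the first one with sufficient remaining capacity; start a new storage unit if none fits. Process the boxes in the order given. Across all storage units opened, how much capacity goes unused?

storage unit 1: place B1 (25 ft³), 25 ft³ left
storage unit 1: place B2 (18 ft³), 7 ft³ left
storage unit 2: place B3 (8 ft³), 42 ft³ left
storage unit 2: place B4 (26 ft³), 16 ft³ left
storage unit 3: place B5 (25 ft³), 25 ft³ left
storage unit 4: place B6 (28 ft³), 22 ft³ left
storage unit 5: place B7 (45 ft³), 5 ft³ left
storage unit 2: place B8 (16 ft³), 0 ft³ left
5 storage units × 50 ft³ = 250 ft³; used 191 ft³; unused 59 ft³.

59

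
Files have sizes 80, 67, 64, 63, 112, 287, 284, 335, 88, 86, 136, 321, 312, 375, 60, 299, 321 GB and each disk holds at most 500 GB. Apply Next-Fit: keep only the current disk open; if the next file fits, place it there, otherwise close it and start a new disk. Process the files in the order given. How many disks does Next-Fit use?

Put 80 GB in disk 1; 420 GB remain.
Put 67 GB in disk 1; 353 GB remain.
Put 64 GB in disk 1; 289 GB remain.
Put 63 GB in disk 1; 226 GB remain.
Put 112 GB in disk 1; 114 GB remain.
Put 287 GB in disk 2; 213 GB remain.
Put 284 GB in disk 3; 216 GB remain.
Put 335 GB in disk 4; 165 GB remain.
Put 88 GB in disk 4; 77 GB remain.
Put 86 GB in disk 5; 414 GB remain.
Put 136 GB in disk 5; 278 GB remain.
Put 321 GB in disk 6; 179 GB remain.
Put 312 GB in disk 7; 188 GB remain.
Put 375 GB in disk 8; 125 GB remain.
Put 60 GB in disk 8; 65 GB remain.
Put 299 GB in disk 9; 201 GB remain.
Put 321 GB in disk 10; 179 GB remain.
Final disks: [80,67,64,63,112] [287] [284] [335,88] [86,136] [321] [312] [375,60] [299] [321].

10 disks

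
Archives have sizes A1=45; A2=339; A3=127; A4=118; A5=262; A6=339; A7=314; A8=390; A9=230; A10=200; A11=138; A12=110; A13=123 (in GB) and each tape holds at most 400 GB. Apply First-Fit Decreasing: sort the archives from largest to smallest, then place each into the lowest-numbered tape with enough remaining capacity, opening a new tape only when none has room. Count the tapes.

8

Sorted descending: 390, 339, 339, 314, 262, 230, 200, 138, 127, 123, 118, 110, 45.
tape 1: place 390 GB, 10 GB left
tape 2: place 339 GB, 61 GB left
tape 3: place 339 GB, 61 GB left
tape 4: place 314 GB, 86 GB left
tape 5: place 262 GB, 138 GB left
tape 6: place 230 GB, 170 GB left
tape 7: place 200 GB, 200 GB left
tape 5: place 138 GB, 0 GB left
tape 6: place 127 GB, 43 GB left
tape 7: place 123 GB, 77 GB left
tape 8: place 118 GB, 282 GB left
tape 8: place 110 GB, 172 GB left
tape 2: place 45 GB, 16 GB left
Final tapes: [390] [339,45] [339] [314] [262,138] [230,127] [200,123] [118,110].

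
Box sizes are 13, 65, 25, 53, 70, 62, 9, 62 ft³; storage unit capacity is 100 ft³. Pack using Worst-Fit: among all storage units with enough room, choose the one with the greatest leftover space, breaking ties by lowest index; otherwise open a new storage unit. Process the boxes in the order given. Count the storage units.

5

storage unit 1: place 13 ft³, 87 ft³ left
storage unit 1: place 65 ft³, 22 ft³ left
storage unit 2: place 25 ft³, 75 ft³ left
storage unit 2: place 53 ft³, 22 ft³ left
storage unit 3: place 70 ft³, 30 ft³ left
storage unit 4: place 62 ft³, 38 ft³ left
storage unit 4: place 9 ft³, 29 ft³ left
storage unit 5: place 62 ft³, 38 ft³ left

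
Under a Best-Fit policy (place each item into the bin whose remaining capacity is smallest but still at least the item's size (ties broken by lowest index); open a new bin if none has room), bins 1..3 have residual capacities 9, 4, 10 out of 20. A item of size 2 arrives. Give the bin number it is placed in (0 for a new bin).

Bins with room: bin 1 (9), bin 2 (4), bin 3 (10).
Tightest fit is bin 2 with 4 free.

2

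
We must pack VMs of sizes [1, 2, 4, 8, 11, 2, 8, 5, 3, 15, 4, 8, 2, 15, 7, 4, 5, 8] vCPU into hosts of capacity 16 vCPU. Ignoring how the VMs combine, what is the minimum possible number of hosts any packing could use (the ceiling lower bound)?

7

Total size = 1 + 2 + 4 + 8 + 11 + 2 + 8 + 5 + 3 + 15 + 4 + 8 + 2 + 15 + 7 + 4 + 5 + 8 = 112 vCPU.
⌈112 / 16⌉ = 7.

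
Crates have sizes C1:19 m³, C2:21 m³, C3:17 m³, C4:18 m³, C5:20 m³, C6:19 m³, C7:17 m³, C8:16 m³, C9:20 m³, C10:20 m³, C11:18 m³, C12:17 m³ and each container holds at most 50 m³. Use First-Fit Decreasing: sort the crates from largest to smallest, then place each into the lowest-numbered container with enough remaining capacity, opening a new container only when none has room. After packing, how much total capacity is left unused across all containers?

Sorted descending: 21, 20, 20, 20, 19, 19, 18, 18, 17, 17, 17, 16.
Put 21 m³ in container 1; 29 m³ remain.
Put 20 m³ in container 1; 9 m³ remain.
Put 20 m³ in container 2; 30 m³ remain.
Put 20 m³ in container 2; 10 m³ remain.
Put 19 m³ in container 3; 31 m³ remain.
Put 19 m³ in container 3; 12 m³ remain.
Put 18 m³ in container 4; 32 m³ remain.
Put 18 m³ in container 4; 14 m³ remain.
Put 17 m³ in container 5; 33 m³ remain.
Put 17 m³ in container 5; 16 m³ remain.
Put 17 m³ in container 6; 33 m³ remain.
Put 16 m³ in container 5; 0 m³ remain.
6 containers × 50 m³ = 300 m³; used 222 m³; unused 78 m³.

78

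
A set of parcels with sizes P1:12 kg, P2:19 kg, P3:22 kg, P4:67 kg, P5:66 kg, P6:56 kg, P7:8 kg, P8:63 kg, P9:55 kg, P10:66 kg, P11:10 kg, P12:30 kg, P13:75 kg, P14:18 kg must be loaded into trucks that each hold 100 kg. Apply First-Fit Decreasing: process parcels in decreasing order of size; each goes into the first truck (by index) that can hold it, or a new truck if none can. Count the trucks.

Sorted descending: 75, 67, 66, 66, 63, 56, 55, 30, 22, 19, 18, 12, 10, 8.
Put 75 kg in truck 1; 25 kg remain.
Put 67 kg in truck 2; 33 kg remain.
Put 66 kg in truck 3; 34 kg remain.
Put 66 kg in truck 4; 34 kg remain.
Put 63 kg in truck 5; 37 kg remain.
Put 56 kg in truck 6; 44 kg remain.
Put 55 kg in truck 7; 45 kg remain.
Put 30 kg in truck 2; 3 kg remain.
Put 22 kg in truck 1; 3 kg remain.
Put 19 kg in truck 3; 15 kg remain.
Put 18 kg in truck 4; 16 kg remain.
Put 12 kg in truck 3; 3 kg remain.
Put 10 kg in truck 4; 6 kg remain.
Put 8 kg in truck 5; 29 kg remain.
Final trucks: [75,22] [67,30] [66,19,12] [66,18,10] [63,8] [56] [55].

7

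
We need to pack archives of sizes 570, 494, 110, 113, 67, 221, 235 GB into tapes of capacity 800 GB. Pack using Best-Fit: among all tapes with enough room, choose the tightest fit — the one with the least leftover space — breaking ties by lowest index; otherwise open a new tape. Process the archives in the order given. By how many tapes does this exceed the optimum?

0

Best-Fit: [570,110,113] [494,67,221] [235] → 3 tapes.
Total size 1810 GB; any packing needs at least ⌈1810/800⌉ = 3 tapes.
So 3 is already optimal.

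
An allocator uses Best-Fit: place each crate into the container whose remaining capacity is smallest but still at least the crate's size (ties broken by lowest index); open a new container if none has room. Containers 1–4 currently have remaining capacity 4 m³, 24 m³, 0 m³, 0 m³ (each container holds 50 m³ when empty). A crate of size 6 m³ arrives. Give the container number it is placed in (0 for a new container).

2

Containers with room: container 2 (24 m³).
Tightest fit is container 2 with 24 m³ free.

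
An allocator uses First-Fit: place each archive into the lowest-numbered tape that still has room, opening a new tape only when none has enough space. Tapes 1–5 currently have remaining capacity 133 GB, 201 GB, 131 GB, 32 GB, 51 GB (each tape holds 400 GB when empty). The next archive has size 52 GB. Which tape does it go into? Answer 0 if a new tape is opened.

Tapes with room: tape 1 (133 GB), tape 2 (201 GB), tape 3 (131 GB).
The first with room is tape 1.

1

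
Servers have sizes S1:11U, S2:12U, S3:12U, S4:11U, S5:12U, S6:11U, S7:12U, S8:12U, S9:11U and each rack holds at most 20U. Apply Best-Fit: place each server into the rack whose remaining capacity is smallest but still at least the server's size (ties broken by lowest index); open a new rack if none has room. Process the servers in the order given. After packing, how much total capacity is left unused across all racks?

Put S1 (11U) in rack 1; 9U remain.
Put S2 (12U) in rack 2; 8U remain.
Put S3 (12U) in rack 3; 8U remain.
Put S4 (11U) in rack 4; 9U remain.
Put S5 (12U) in rack 5; 8U remain.
Put S6 (11U) in rack 6; 9U remain.
Put S7 (12U) in rack 7; 8U remain.
Put S8 (12U) in rack 8; 8U remain.
Put S9 (11U) in rack 9; 9U remain.
9 racks × 20U = 180U; used 104U; unused 76U.

76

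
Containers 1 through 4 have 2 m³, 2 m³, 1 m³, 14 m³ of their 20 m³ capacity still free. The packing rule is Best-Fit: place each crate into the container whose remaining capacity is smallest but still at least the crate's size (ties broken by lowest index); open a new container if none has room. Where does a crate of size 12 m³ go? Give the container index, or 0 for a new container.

Containers with room: container 4 (14 m³).
Tightest fit is container 4 with 14 m³ free.

4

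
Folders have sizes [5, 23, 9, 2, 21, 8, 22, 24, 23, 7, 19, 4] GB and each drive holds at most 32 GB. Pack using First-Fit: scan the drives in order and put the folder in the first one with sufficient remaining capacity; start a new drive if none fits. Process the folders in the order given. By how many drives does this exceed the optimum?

0

First-Fit: [5,23,2] [9,21] [8,22] [24,7] [23,4] [19] → 6 drives.
Total size 167 GB; any packing needs at least ⌈167/32⌉ = 6 drives.
So 6 is already optimal.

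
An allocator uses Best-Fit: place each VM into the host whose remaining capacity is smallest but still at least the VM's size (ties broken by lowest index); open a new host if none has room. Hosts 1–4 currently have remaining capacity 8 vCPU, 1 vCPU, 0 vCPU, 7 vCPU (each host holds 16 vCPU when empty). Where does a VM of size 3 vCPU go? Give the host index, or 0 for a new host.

Hosts with room: host 1 (8 vCPU), host 4 (7 vCPU).
Tightest fit is host 4 with 7 vCPU free.

4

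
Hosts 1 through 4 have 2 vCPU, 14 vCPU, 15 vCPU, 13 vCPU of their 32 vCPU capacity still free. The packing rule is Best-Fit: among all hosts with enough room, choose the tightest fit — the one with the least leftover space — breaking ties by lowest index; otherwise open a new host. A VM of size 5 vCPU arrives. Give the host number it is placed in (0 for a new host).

Hosts with room: host 2 (14 vCPU), host 3 (15 vCPU), host 4 (13 vCPU).
Tightest fit is host 4 with 13 vCPU free.

4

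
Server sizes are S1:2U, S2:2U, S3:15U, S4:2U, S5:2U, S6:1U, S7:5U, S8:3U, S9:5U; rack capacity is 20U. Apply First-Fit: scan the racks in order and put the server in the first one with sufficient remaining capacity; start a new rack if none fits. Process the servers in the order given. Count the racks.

2 racks

rack 1: place S1 (2U), 18U left
rack 1: place S2 (2U), 16U left
rack 1: place S3 (15U), 1U left
rack 2: place S4 (2U), 18U left
rack 2: place S5 (2U), 16U left
rack 1: place S6 (1U), 0U left
rack 2: place S7 (5U), 11U left
rack 2: place S8 (3U), 8U left
rack 2: place S9 (5U), 3U left
Final racks: [2,2,15,1] [2,2,5,3,5].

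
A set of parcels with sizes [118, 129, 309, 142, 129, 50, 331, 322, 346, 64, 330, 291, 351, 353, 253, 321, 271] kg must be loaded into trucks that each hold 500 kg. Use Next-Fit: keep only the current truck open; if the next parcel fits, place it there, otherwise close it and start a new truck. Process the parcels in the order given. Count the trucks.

13

118 kg → truck 1 (remaining 382 kg)
129 kg → truck 1 (remaining 253 kg)
309 kg → truck 2 (remaining 191 kg)
142 kg → truck 2 (remaining 49 kg)
129 kg → truck 3 (remaining 371 kg)
50 kg → truck 3 (remaining 321 kg)
331 kg → truck 4 (remaining 169 kg)
322 kg → truck 5 (remaining 178 kg)
346 kg → truck 6 (remaining 154 kg)
64 kg → truck 6 (remaining 90 kg)
330 kg → truck 7 (remaining 170 kg)
291 kg → truck 8 (remaining 209 kg)
351 kg → truck 9 (remaining 149 kg)
353 kg → truck 10 (remaining 147 kg)
253 kg → truck 11 (remaining 247 kg)
321 kg → truck 12 (remaining 179 kg)
271 kg → truck 13 (remaining 229 kg)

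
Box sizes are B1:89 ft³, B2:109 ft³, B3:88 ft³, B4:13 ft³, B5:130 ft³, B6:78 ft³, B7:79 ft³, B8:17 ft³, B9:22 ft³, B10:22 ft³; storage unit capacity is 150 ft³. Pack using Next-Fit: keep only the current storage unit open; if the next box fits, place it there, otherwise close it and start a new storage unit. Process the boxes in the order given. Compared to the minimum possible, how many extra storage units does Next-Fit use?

0

Next-Fit: [89] [109] [88,13] [130] [78] [79,17,22,22] → 6 storage units.
6 boxes exceed 75 ft³ (half the capacity), and no two of those can share a storage unit, so at least 6 storage units are needed.
So 6 is already optimal.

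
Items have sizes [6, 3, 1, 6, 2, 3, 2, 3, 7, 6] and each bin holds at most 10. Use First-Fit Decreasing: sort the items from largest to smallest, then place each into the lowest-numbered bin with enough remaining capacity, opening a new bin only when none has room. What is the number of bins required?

4

Sorted descending: 7, 6, 6, 6, 3, 3, 3, 2, 2, 1.
7 → bin 1 (remaining 3)
6 → bin 2 (remaining 4)
6 → bin 3 (remaining 4)
6 → bin 4 (remaining 4)
3 → bin 1 (remaining 0)
3 → bin 2 (remaining 1)
3 → bin 3 (remaining 1)
2 → bin 4 (remaining 2)
2 → bin 4 (remaining 0)
1 → bin 2 (remaining 0)
Final bins: [7,3] [6,3,1] [6,3] [6,2,2].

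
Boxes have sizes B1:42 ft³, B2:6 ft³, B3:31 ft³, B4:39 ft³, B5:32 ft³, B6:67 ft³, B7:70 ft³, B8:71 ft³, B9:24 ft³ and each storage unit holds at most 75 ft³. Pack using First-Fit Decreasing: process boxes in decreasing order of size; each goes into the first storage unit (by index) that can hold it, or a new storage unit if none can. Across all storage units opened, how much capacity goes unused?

68

Sorted descending: 71, 70, 67, 42, 39, 32, 31, 24, 6.
Put 71 ft³ in storage unit 1; 4 ft³ remain.
Put 70 ft³ in storage unit 2; 5 ft³ remain.
Put 67 ft³ in storage unit 3; 8 ft³ remain.
Put 42 ft³ in storage unit 4; 33 ft³ remain.
Put 39 ft³ in storage unit 5; 36 ft³ remain.
Put 32 ft³ in storage unit 4; 1 ft³ remain.
Put 31 ft³ in storage unit 5; 5 ft³ remain.
Put 24 ft³ in storage unit 6; 51 ft³ remain.
Put 6 ft³ in storage unit 3; 2 ft³ remain.
6 storage units × 75 ft³ = 450 ft³; used 382 ft³; unused 68 ft³.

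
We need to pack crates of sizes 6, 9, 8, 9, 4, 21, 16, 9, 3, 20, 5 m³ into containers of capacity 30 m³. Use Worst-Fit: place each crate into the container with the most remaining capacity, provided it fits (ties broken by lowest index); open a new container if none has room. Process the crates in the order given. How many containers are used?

4

container 1: place 6 m³, 24 m³ left
container 1: place 9 m³, 15 m³ left
container 1: place 8 m³, 7 m³ left
container 2: place 9 m³, 21 m³ left
container 2: place 4 m³, 17 m³ left
container 3: place 21 m³, 9 m³ left
container 2: place 16 m³, 1 m³ left
container 3: place 9 m³, 0 m³ left
container 1: place 3 m³, 4 m³ left
container 4: place 20 m³, 10 m³ left
container 4: place 5 m³, 5 m³ left
Final containers: [6,9,8,3] [9,4,16] [21,9] [20,5].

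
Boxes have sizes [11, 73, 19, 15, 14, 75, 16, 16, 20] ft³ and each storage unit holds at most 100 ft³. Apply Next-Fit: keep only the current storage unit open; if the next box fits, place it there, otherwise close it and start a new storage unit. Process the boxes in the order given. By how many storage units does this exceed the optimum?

1

Next-Fit: [11,73] [19,15,14] [75,16] [16,20] → 4 storage units.
Total size 259 ft³; any packing needs at least ⌈259/100⌉ = 3 storage units.
An optimal packing achieves that bound: [75,20] [73,19] [16,16,15,14,11] → 3 storage units.
Excess: 4 − 3 = 1.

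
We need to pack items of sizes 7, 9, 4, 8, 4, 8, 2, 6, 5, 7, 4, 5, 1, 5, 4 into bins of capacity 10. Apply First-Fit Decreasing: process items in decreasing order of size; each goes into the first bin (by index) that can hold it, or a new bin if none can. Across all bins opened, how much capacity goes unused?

Sorted descending: 9, 8, 8, 7, 7, 6, 5, 5, 5, 4, 4, 4, 4, 2, 1.
Put 9 in bin 1; 1 remain.
Put 8 in bin 2; 2 remain.
Put 8 in bin 3; 2 remain.
Put 7 in bin 4; 3 remain.
Put 7 in bin 5; 3 remain.
Put 6 in bin 6; 4 remain.
Put 5 in bin 7; 5 remain.
Put 5 in bin 7; 0 remain.
Put 5 in bin 8; 5 remain.
Put 4 in bin 6; 0 remain.
Put 4 in bin 8; 1 remain.
Put 4 in bin 9; 6 remain.
Put 4 in bin 9; 2 remain.
Put 2 in bin 2; 0 remain.
Put 1 in bin 1; 0 remain.
9 bins × 10 = 90; used 79; unused 11.

11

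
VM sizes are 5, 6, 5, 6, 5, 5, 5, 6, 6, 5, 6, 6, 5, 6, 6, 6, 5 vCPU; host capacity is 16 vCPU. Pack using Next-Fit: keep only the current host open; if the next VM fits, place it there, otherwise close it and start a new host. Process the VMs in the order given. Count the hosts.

8

host 1: place 5 vCPU, 11 vCPU left
host 1: place 6 vCPU, 5 vCPU left
host 1: place 5 vCPU, 0 vCPU left
host 2: place 6 vCPU, 10 vCPU left
host 2: place 5 vCPU, 5 vCPU left
host 2: place 5 vCPU, 0 vCPU left
host 3: place 5 vCPU, 11 vCPU left
host 3: place 6 vCPU, 5 vCPU left
host 4: place 6 vCPU, 10 vCPU left
host 4: place 5 vCPU, 5 vCPU left
host 5: place 6 vCPU, 10 vCPU left
host 5: place 6 vCPU, 4 vCPU left
host 6: place 5 vCPU, 11 vCPU left
host 6: place 6 vCPU, 5 vCPU left
host 7: place 6 vCPU, 10 vCPU left
host 7: place 6 vCPU, 4 vCPU left
host 8: place 5 vCPU, 11 vCPU left
Final hosts: [5,6,5] [6,5,5] [5,6] [6,5] [6,6] [5,6] [6,6] [5].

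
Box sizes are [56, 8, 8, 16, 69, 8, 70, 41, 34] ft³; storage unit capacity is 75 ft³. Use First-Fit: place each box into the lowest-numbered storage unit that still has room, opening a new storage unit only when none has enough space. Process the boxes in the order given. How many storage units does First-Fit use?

56 ft³ → storage unit 1 (remaining 19 ft³)
8 ft³ → storage unit 1 (remaining 11 ft³)
8 ft³ → storage unit 1 (remaining 3 ft³)
16 ft³ → storage unit 2 (remaining 59 ft³)
69 ft³ → storage unit 3 (remaining 6 ft³)
8 ft³ → storage unit 2 (remaining 51 ft³)
70 ft³ → storage unit 4 (remaining 5 ft³)
41 ft³ → storage unit 2 (remaining 10 ft³)
34 ft³ → storage unit 5 (remaining 41 ft³)
Final storage units: [56,8,8] [16,8,41] [69] [70] [34].

5 storage units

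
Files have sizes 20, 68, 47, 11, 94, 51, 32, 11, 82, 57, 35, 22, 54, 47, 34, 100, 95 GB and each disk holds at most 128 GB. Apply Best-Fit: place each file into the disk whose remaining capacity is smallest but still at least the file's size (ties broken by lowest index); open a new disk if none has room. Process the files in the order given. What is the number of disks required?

8

Put 20 GB in disk 1; 108 GB remain.
Put 68 GB in disk 1; 40 GB remain.
Put 47 GB in disk 2; 81 GB remain.
Put 11 GB in disk 1; 29 GB remain.
Put 94 GB in disk 3; 34 GB remain.
Put 51 GB in disk 2; 30 GB remain.
Put 32 GB in disk 3; 2 GB remain.
Put 11 GB in disk 1; 18 GB remain.
Put 82 GB in disk 4; 46 GB remain.
Put 57 GB in disk 5; 71 GB remain.
Put 35 GB in disk 4; 11 GB remain.
Put 22 GB in disk 2; 8 GB remain.
Put 54 GB in disk 5; 17 GB remain.
Put 47 GB in disk 6; 81 GB remain.
Put 34 GB in disk 6; 47 GB remain.
Put 100 GB in disk 7; 28 GB remain.
Put 95 GB in disk 8; 33 GB remain.
Final disks: [20,68,11,11] [47,51,22] [94,32] [82,35] [57,54] [47,34] [100] [95].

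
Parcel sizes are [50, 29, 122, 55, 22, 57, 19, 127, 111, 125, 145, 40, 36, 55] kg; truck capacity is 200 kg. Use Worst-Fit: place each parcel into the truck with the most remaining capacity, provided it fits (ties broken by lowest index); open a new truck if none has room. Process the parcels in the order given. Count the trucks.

6

truck 1: place 50 kg, 150 kg left
truck 1: place 29 kg, 121 kg left
truck 2: place 122 kg, 78 kg left
truck 1: place 55 kg, 66 kg left
truck 2: place 22 kg, 56 kg left
truck 1: place 57 kg, 9 kg left
truck 2: place 19 kg, 37 kg left
truck 3: place 127 kg, 73 kg left
truck 4: place 111 kg, 89 kg left
truck 5: place 125 kg, 75 kg left
truck 6: place 145 kg, 55 kg left
truck 4: place 40 kg, 49 kg left
truck 5: place 36 kg, 39 kg left
truck 3: place 55 kg, 18 kg left
Final trucks: [50,29,55,57] [122,22,19] [127,55] [111,40] [125,36] [145].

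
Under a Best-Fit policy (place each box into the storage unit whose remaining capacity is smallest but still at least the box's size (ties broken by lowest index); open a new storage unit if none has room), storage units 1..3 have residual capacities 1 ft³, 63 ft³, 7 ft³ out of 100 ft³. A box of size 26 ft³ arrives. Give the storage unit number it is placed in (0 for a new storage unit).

Storage units with room: storage unit 2 (63 ft³).
Tightest fit is storage unit 2 with 63 ft³ free.

2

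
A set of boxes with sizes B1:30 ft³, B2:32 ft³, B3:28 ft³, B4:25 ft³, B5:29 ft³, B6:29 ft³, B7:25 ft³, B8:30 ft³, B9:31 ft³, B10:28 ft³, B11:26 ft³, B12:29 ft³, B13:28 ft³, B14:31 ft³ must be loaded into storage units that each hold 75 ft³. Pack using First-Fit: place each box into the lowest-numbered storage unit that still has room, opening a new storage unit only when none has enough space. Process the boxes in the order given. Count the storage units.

Put B1 (30 ft³) in storage unit 1; 45 ft³ remain.
Put B2 (32 ft³) in storage unit 1; 13 ft³ remain.
Put B3 (28 ft³) in storage unit 2; 47 ft³ remain.
Put B4 (25 ft³) in storage unit 2; 22 ft³ remain.
Put B5 (29 ft³) in storage unit 3; 46 ft³ remain.
Put B6 (29 ft³) in storage unit 3; 17 ft³ remain.
Put B7 (25 ft³) in storage unit 4; 50 ft³ remain.
Put B8 (30 ft³) in storage unit 4; 20 ft³ remain.
Put B9 (31 ft³) in storage unit 5; 44 ft³ remain.
Put B10 (28 ft³) in storage unit 5; 16 ft³ remain.
Put B11 (26 ft³) in storage unit 6; 49 ft³ remain.
Put B12 (29 ft³) in storage unit 6; 20 ft³ remain.
Put B13 (28 ft³) in storage unit 7; 47 ft³ remain.
Put B14 (31 ft³) in storage unit 7; 16 ft³ remain.
Final storage units: [30,32] [28,25] [29,29] [25,30] [31,28] [26,29] [28,31].

7 storage units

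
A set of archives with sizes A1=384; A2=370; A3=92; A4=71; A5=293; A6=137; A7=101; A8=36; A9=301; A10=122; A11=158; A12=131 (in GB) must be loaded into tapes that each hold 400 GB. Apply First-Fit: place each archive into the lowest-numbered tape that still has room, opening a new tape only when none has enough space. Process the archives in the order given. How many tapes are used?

Put A1 (384 GB) in tape 1; 16 GB remain.
Put A2 (370 GB) in tape 2; 30 GB remain.
Put A3 (92 GB) in tape 3; 308 GB remain.
Put A4 (71 GB) in tape 3; 237 GB remain.
Put A5 (293 GB) in tape 4; 107 GB remain.
Put A6 (137 GB) in tape 3; 100 GB remain.
Put A7 (101 GB) in tape 4; 6 GB remain.
Put A8 (36 GB) in tape 3; 64 GB remain.
Put A9 (301 GB) in tape 5; 99 GB remain.
Put A10 (122 GB) in tape 6; 278 GB remain.
Put A11 (158 GB) in tape 6; 120 GB remain.
Put A12 (131 GB) in tape 7; 269 GB remain.

7 tapes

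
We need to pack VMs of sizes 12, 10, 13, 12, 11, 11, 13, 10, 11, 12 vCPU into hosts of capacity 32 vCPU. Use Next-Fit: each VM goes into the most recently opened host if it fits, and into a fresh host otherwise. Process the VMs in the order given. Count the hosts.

5

Put 12 vCPU in host 1; 20 vCPU remain.
Put 10 vCPU in host 1; 10 vCPU remain.
Put 13 vCPU in host 2; 19 vCPU remain.
Put 12 vCPU in host 2; 7 vCPU remain.
Put 11 vCPU in host 3; 21 vCPU remain.
Put 11 vCPU in host 3; 10 vCPU remain.
Put 13 vCPU in host 4; 19 vCPU remain.
Put 10 vCPU in host 4; 9 vCPU remain.
Put 11 vCPU in host 5; 21 vCPU remain.
Put 12 vCPU in host 5; 9 vCPU remain.
Final hosts: [12,10] [13,12] [11,11] [13,10] [11,12].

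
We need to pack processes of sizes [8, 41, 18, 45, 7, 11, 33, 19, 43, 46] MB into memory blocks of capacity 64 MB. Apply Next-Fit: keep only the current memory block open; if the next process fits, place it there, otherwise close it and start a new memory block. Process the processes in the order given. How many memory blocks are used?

5 memory blocks

memory block 1: place 8 MB, 56 MB left
memory block 1: place 41 MB, 15 MB left
memory block 2: place 18 MB, 46 MB left
memory block 2: place 45 MB, 1 MB left
memory block 3: place 7 MB, 57 MB left
memory block 3: place 11 MB, 46 MB left
memory block 3: place 33 MB, 13 MB left
memory block 4: place 19 MB, 45 MB left
memory block 4: place 43 MB, 2 MB left
memory block 5: place 46 MB, 18 MB left
Final memory blocks: [8,41] [18,45] [7,11,33] [19,43] [46].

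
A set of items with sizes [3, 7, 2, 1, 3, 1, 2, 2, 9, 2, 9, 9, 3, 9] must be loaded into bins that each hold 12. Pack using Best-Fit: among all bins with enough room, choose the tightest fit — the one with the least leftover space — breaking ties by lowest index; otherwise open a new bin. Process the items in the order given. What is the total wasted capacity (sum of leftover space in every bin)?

3 → bin 1 (remaining 9)
7 → bin 1 (remaining 2)
2 → bin 1 (remaining 0)
1 → bin 2 (remaining 11)
3 → bin 2 (remaining 8)
1 → bin 2 (remaining 7)
2 → bin 2 (remaining 5)
2 → bin 2 (remaining 3)
9 → bin 3 (remaining 3)
2 → bin 2 (remaining 1)
9 → bin 4 (remaining 3)
9 → bin 5 (remaining 3)
3 → bin 3 (remaining 0)
9 → bin 6 (remaining 3)
6 bins × 12 = 72; used 62; unused 10.

10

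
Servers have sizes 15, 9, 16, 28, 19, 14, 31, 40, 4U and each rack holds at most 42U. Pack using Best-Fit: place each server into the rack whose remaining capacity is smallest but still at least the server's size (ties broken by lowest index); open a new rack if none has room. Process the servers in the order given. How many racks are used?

5

15U → rack 1 (remaining 27U)
9U → rack 1 (remaining 18U)
16U → rack 1 (remaining 2U)
28U → rack 2 (remaining 14U)
19U → rack 3 (remaining 23U)
14U → rack 2 (remaining 0U)
31U → rack 4 (remaining 11U)
40U → rack 5 (remaining 2U)
4U → rack 4 (remaining 7U)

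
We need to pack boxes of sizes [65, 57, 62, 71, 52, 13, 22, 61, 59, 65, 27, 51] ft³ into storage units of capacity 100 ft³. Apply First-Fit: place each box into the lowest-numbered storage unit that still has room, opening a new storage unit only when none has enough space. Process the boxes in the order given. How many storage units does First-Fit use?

9

65 ft³ → storage unit 1 (remaining 35 ft³)
57 ft³ → storage unit 2 (remaining 43 ft³)
62 ft³ → storage unit 3 (remaining 38 ft³)
71 ft³ → storage unit 4 (remaining 29 ft³)
52 ft³ → storage unit 5 (remaining 48 ft³)
13 ft³ → storage unit 1 (remaining 22 ft³)
22 ft³ → storage unit 1 (remaining 0 ft³)
61 ft³ → storage unit 6 (remaining 39 ft³)
59 ft³ → storage unit 7 (remaining 41 ft³)
65 ft³ → storage unit 8 (remaining 35 ft³)
27 ft³ → storage unit 2 (remaining 16 ft³)
51 ft³ → storage unit 9 (remaining 49 ft³)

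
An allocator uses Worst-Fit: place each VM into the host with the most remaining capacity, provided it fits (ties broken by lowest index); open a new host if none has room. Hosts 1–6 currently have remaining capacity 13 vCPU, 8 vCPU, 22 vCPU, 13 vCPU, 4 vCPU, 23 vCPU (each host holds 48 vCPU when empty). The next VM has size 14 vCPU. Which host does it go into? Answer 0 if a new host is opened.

Hosts with room: host 3 (22 vCPU), host 6 (23 vCPU).
Most room is host 6 with 23 vCPU free.

6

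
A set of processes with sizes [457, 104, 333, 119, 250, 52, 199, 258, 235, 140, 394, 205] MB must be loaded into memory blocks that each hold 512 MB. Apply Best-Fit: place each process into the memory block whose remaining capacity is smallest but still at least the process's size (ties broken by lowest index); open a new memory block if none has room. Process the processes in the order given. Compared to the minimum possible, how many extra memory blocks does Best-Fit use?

0

Best-Fit: [457,52] [104,333] [119,250,140] [199,258] [235,205] [394] → 6 memory blocks.
Total size 2746 MB; any packing needs at least ⌈2746/512⌉ = 6 memory blocks.
So 6 is already optimal.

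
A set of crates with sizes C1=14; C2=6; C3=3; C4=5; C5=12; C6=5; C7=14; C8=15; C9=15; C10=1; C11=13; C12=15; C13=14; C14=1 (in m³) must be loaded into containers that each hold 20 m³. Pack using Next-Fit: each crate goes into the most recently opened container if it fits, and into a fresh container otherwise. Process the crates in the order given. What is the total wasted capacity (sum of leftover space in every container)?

container 1: place C1 (14 m³), 6 m³ left
container 1: place C2 (6 m³), 0 m³ left
container 2: place C3 (3 m³), 17 m³ left
container 2: place C4 (5 m³), 12 m³ left
container 2: place C5 (12 m³), 0 m³ left
container 3: place C6 (5 m³), 15 m³ left
container 3: place C7 (14 m³), 1 m³ left
container 4: place C8 (15 m³), 5 m³ left
container 5: place C9 (15 m³), 5 m³ left
container 5: place C10 (1 m³), 4 m³ left
container 6: place C11 (13 m³), 7 m³ left
container 7: place C12 (15 m³), 5 m³ left
container 8: place C13 (14 m³), 6 m³ left
container 8: place C14 (1 m³), 5 m³ left
8 containers × 20 m³ = 160 m³; used 133 m³; unused 27 m³.

27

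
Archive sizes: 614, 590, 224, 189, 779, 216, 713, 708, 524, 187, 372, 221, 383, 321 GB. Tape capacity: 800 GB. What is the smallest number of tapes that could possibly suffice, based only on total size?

8 tapes

Total size = 614 + 590 + 224 + 189 + 779 + 216 + 713 + 708 + 524 + 187 + 372 + 221 + 383 + 321 = 6041 GB.
⌈6041 / 800⌉ = 8.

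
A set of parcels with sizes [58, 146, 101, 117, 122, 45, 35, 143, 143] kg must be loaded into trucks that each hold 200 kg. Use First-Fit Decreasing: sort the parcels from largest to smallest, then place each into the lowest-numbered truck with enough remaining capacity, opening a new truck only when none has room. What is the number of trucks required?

6 trucks

Sorted descending: 146, 143, 143, 122, 117, 101, 58, 45, 35.
truck 1: place 146 kg, 54 kg left
truck 2: place 143 kg, 57 kg left
truck 3: place 143 kg, 57 kg left
truck 4: place 122 kg, 78 kg left
truck 5: place 117 kg, 83 kg left
truck 6: place 101 kg, 99 kg left
truck 4: place 58 kg, 20 kg left
truck 1: place 45 kg, 9 kg left
truck 2: place 35 kg, 22 kg left
Final trucks: [146,45] [143,35] [143] [122,58] [117] [101].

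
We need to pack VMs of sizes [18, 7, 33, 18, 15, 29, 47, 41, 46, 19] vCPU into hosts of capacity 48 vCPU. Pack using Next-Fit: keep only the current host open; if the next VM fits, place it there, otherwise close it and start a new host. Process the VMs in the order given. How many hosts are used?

18 vCPU → host 1 (remaining 30 vCPU)
7 vCPU → host 1 (remaining 23 vCPU)
33 vCPU → host 2 (remaining 15 vCPU)
18 vCPU → host 3 (remaining 30 vCPU)
15 vCPU → host 3 (remaining 15 vCPU)
29 vCPU → host 4 (remaining 19 vCPU)
47 vCPU → host 5 (remaining 1 vCPU)
41 vCPU → host 6 (remaining 7 vCPU)
46 vCPU → host 7 (remaining 2 vCPU)
19 vCPU → host 8 (remaining 29 vCPU)
Final hosts: [18,7] [33] [18,15] [29] [47] [41] [46] [19].

8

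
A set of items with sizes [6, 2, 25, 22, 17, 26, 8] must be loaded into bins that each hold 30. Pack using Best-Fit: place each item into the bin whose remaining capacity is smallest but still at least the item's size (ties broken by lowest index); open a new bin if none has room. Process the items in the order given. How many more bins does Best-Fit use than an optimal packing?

0

Best-Fit: [6,2,22] [25] [17,8] [26] → 4 bins.
Total size 106; any packing needs at least ⌈106/30⌉ = 4 bins.
So 4 is already optimal.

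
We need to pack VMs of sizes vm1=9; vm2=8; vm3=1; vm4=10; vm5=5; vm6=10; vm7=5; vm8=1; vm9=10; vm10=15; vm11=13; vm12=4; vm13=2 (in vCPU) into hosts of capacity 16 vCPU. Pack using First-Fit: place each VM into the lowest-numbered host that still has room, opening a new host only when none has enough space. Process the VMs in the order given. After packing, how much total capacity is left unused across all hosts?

19

vm1 (9 vCPU) → host 1 (remaining 7 vCPU)
vm2 (8 vCPU) → host 2 (remaining 8 vCPU)
vm3 (1 vCPU) → host 1 (remaining 6 vCPU)
vm4 (10 vCPU) → host 3 (remaining 6 vCPU)
vm5 (5 vCPU) → host 1 (remaining 1 vCPU)
vm6 (10 vCPU) → host 4 (remaining 6 vCPU)
vm7 (5 vCPU) → host 2 (remaining 3 vCPU)
vm8 (1 vCPU) → host 1 (remaining 0 vCPU)
vm9 (10 vCPU) → host 5 (remaining 6 vCPU)
vm10 (15 vCPU) → host 6 (remaining 1 vCPU)
vm11 (13 vCPU) → host 7 (remaining 3 vCPU)
vm12 (4 vCPU) → host 3 (remaining 2 vCPU)
vm13 (2 vCPU) → host 2 (remaining 1 vCPU)
7 hosts × 16 vCPU = 112 vCPU; used 93 vCPU; unused 19 vCPU.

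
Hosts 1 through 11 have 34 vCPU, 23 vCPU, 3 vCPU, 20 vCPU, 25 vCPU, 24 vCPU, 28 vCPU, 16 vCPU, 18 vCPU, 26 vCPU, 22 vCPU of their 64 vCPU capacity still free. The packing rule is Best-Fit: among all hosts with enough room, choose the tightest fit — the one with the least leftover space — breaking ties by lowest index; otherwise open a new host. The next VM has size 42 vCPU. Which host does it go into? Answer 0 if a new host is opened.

No host has ≥ 42 vCPU free, so a new host is opened.

0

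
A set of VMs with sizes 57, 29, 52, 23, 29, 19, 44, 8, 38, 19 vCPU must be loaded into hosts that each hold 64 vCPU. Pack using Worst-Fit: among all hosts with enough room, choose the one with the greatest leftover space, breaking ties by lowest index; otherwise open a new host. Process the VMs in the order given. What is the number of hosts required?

6 hosts

Put 57 vCPU in host 1; 7 vCPU remain.
Put 29 vCPU in host 2; 35 vCPU remain.
Put 52 vCPU in host 3; 12 vCPU remain.
Put 23 vCPU in host 2; 12 vCPU remain.
Put 29 vCPU in host 4; 35 vCPU remain.
Put 19 vCPU in host 4; 16 vCPU remain.
Put 44 vCPU in host 5; 20 vCPU remain.
Put 8 vCPU in host 5; 12 vCPU remain.
Put 38 vCPU in host 6; 26 vCPU remain.
Put 19 vCPU in host 6; 7 vCPU remain.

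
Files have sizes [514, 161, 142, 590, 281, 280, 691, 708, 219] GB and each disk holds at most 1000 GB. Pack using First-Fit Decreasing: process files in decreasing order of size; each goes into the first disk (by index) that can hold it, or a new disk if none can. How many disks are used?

Sorted descending: 708, 691, 590, 514, 281, 280, 219, 161, 142.
disk 1: place 708 GB, 292 GB left
disk 2: place 691 GB, 309 GB left
disk 3: place 590 GB, 410 GB left
disk 4: place 514 GB, 486 GB left
disk 1: place 281 GB, 11 GB left
disk 2: place 280 GB, 29 GB left
disk 3: place 219 GB, 191 GB left
disk 3: place 161 GB, 30 GB left
disk 4: place 142 GB, 344 GB left

4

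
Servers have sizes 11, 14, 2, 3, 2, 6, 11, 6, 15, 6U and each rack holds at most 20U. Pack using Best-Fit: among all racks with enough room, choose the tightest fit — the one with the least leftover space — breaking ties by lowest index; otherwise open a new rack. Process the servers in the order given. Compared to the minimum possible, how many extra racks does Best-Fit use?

1

Best-Fit: [11,2,6] [14,2,3] [11,6] [15] [6] → 5 racks.
Total size 76U; any packing needs at least ⌈76/20⌉ = 4 racks.
An optimal packing achieves that bound: [15,3,2] [14,6] [11,6,2] [11,6] → 4 racks.
Excess: 5 − 4 = 1.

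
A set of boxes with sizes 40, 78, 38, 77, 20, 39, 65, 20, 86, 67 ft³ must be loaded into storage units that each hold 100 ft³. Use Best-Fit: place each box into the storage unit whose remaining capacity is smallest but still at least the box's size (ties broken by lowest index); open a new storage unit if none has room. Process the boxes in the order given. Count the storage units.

7

40 ft³ → storage unit 1 (remaining 60 ft³)
78 ft³ → storage unit 2 (remaining 22 ft³)
38 ft³ → storage unit 1 (remaining 22 ft³)
77 ft³ → storage unit 3 (remaining 23 ft³)
20 ft³ → storage unit 1 (remaining 2 ft³)
39 ft³ → storage unit 4 (remaining 61 ft³)
65 ft³ → storage unit 5 (remaining 35 ft³)
20 ft³ → storage unit 2 (remaining 2 ft³)
86 ft³ → storage unit 6 (remaining 14 ft³)
67 ft³ → storage unit 7 (remaining 33 ft³)
Final storage units: [40,38,20] [78,20] [77] [39] [65] [86] [67].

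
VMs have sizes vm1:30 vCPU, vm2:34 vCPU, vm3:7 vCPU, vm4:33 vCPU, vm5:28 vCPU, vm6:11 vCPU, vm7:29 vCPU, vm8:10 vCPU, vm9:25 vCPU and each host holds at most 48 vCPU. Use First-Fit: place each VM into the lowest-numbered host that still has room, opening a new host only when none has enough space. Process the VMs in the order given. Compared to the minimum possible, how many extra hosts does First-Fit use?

First-Fit: [30,7,11] [34,10] [33] [28] [29] [25] → 6 hosts.
6 VMs exceed 24 vCPU (half the capacity), and no two of those can share a host, so at least 6 hosts are needed.
So 6 is already optimal.

0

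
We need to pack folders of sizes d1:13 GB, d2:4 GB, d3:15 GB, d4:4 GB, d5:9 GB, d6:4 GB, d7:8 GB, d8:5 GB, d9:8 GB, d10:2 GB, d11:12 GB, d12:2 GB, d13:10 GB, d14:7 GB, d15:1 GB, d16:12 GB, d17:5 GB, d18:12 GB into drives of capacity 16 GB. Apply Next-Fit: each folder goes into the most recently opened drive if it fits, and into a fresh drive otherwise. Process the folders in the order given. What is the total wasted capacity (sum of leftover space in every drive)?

Put d1 (13 GB) in drive 1; 3 GB remain.
Put d2 (4 GB) in drive 2; 12 GB remain.
Put d3 (15 GB) in drive 3; 1 GB remain.
Put d4 (4 GB) in drive 4; 12 GB remain.
Put d5 (9 GB) in drive 4; 3 GB remain.
Put d6 (4 GB) in drive 5; 12 GB remain.
Put d7 (8 GB) in drive 5; 4 GB remain.
Put d8 (5 GB) in drive 6; 11 GB remain.
Put d9 (8 GB) in drive 6; 3 GB remain.
Put d10 (2 GB) in drive 6; 1 GB remain.
Put d11 (12 GB) in drive 7; 4 GB remain.
Put d12 (2 GB) in drive 7; 2 GB remain.
Put d13 (10 GB) in drive 8; 6 GB remain.
Put d14 (7 GB) in drive 9; 9 GB remain.
Put d15 (1 GB) in drive 9; 8 GB remain.
Put d16 (12 GB) in drive 10; 4 GB remain.
Put d17 (5 GB) in drive 11; 11 GB remain.
Put d18 (12 GB) in drive 12; 4 GB remain.
12 drives × 16 GB = 192 GB; used 133 GB; unused 59 GB.

59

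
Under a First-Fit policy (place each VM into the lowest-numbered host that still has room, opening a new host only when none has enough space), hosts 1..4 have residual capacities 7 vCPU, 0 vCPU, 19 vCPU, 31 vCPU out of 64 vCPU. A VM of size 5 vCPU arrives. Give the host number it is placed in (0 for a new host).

1

Hosts with room: host 1 (7 vCPU), host 3 (19 vCPU), host 4 (31 vCPU).
The first with room is host 1.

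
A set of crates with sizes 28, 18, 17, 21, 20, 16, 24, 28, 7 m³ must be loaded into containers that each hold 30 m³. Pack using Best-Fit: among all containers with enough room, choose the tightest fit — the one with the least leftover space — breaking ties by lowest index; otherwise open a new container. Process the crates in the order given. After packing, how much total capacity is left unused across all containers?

61

28 m³ → container 1 (remaining 2 m³)
18 m³ → container 2 (remaining 12 m³)
17 m³ → container 3 (remaining 13 m³)
21 m³ → container 4 (remaining 9 m³)
20 m³ → container 5 (remaining 10 m³)
16 m³ → container 6 (remaining 14 m³)
24 m³ → container 7 (remaining 6 m³)
28 m³ → container 8 (remaining 2 m³)
7 m³ → container 4 (remaining 2 m³)
8 containers × 30 m³ = 240 m³; used 179 m³; unused 61 m³.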